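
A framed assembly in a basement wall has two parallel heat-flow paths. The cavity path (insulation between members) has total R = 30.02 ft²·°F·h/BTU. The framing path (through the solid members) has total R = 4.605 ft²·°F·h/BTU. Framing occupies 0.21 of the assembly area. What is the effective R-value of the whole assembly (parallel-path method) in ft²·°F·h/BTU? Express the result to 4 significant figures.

U_eff = 0.79/30.02 + 0.21/4.605 = 0.026316 + 0.045603 = 0.071918
R_eff = 1/U_eff = 13.905 ft²·°F·h/BTU

13.90 ft²·°F·h/BTU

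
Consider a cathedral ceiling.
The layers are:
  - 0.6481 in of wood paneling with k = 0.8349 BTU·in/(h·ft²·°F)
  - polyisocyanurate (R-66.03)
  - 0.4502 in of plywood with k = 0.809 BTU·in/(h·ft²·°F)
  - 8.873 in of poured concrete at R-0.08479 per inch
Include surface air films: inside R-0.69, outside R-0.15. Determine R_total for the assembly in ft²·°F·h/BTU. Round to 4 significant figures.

68.96 ft²·°F·h/BTU

0.6481/0.8349 = 0.77626
0.4502/0.809 = 0.55649
8.873 × 0.08479 = 0.75234
R_total = 0.69 + 0.77626 + 66.03 + 0.55649 + 0.75234 + 0.15 = 68.955 ft²·°F·h/BTU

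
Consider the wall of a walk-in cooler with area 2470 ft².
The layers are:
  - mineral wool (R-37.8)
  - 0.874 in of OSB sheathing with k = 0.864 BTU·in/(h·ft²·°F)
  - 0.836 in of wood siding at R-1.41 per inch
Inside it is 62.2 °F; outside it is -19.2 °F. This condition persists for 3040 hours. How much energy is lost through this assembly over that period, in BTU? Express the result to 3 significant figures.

15300000 BTU

0.874/0.864 = 1.012
0.836 × 1.41 = 1.179
R_total = 37.8 + 1.012 + 1.179 = 39.99 ft²·°F·h/BTU
Q = 2470 × (62.2 − (-19.2)) / 39.99 = 5028 BTU/h
E = 5028 × 3040 = 15280000 BTU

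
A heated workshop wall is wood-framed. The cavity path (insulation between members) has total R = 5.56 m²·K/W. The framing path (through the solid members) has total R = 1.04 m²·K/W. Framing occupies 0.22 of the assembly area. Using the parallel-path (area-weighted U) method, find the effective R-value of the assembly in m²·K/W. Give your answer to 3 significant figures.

2.84 m²·K/W

U_eff = 0.78/5.56 + 0.22/1.04 = 0.1403 + 0.2115 = 0.3518
R_eff = 1/U_eff = 2.842 m²·K/W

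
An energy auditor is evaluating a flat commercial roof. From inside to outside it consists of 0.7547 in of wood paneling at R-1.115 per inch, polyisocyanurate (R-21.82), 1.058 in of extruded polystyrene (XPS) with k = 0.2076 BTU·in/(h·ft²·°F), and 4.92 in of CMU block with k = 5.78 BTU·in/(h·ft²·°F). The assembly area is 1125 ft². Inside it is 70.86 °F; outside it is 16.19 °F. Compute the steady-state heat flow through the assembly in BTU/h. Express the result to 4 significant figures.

2150 BTU/h

0.7547 × 1.115 = 0.84149
1.058/0.2076 = 5.0963
4.92/5.78 = 0.85121
R_total = 0.84149 + 21.82 + 5.0963 + 0.85121 = 28.609 ft²·°F·h/BTU
Q = A·ΔT/R = 1125 × (70.86 − 16.19) / 28.609 = 2149.8 BTU/h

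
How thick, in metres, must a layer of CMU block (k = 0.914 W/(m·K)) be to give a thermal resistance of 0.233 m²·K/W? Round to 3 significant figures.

0.213 m

L = R·k = 0.233 × 0.914 = 0.213 m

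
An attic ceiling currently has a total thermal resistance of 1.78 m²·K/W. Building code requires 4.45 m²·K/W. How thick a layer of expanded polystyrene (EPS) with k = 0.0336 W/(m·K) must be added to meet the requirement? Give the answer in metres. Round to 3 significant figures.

0.0897 m

ΔR = 4.45 − 1.78 = 2.67 m²·K/W
L = ΔR × k = 2.67 × 0.0336 = 0.08971 m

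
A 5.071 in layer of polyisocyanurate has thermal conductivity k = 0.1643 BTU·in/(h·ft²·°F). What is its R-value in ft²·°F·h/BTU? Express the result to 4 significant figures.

30.86 ft²·°F·h/BTU

R = L/k = 5.071/0.1643 = 30.864 ft²·°F·h/BTU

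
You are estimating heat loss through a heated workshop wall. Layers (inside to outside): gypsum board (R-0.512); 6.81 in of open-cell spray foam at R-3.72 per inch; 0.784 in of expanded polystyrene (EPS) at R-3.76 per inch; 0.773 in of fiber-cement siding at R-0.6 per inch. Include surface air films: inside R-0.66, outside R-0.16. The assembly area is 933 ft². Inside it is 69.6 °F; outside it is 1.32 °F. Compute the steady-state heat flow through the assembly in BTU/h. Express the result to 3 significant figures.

6.81 × 3.72 = 25.33
0.784 × 3.76 = 2.948
0.773 × 0.6 = 0.4638
R_total = 0.66 + 0.512 + 25.33 + 2.948 + 0.4638 + 0.16 = 30.08 ft²·°F·h/BTU
Q = A·ΔT/R = 933 × (69.6 − 1.32) / 30.08 = 2118 BTU/h

2120 BTU/h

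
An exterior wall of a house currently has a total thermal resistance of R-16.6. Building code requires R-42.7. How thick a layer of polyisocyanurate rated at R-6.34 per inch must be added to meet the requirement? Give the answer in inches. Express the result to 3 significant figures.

ΔR = 42.7 − 16.6 = 26.1 ft²·°F·h/BTU
L = ΔR / (R/in) = 26.1/6.34 = 4.117 in

4.12 in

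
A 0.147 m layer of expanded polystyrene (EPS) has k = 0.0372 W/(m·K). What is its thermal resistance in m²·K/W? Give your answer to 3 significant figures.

R = L/k = 0.147/0.0372 = 3.952 m²·K/W

3.95 m²·K/W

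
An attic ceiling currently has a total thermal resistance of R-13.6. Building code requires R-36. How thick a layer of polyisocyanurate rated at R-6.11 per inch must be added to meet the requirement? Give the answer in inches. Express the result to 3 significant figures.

ΔR = 36 − 13.6 = 22.4 ft²·°F·h/BTU
L = ΔR / (R/in) = 22.4/6.11 = 3.666 in

3.67 in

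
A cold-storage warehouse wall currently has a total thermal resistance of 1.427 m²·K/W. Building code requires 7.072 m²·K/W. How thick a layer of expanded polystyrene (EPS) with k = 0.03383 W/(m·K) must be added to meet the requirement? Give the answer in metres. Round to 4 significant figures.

ΔR = 7.072 − 1.427 = 5.645 m²·K/W
L = ΔR × k = 5.645 × 0.03383 = 0.19097 m

0.1910 m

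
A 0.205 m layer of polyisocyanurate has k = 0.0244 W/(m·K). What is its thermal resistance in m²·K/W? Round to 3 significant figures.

8.40 m²·K/W

R = L/k = 0.205/0.0244 = 8.402 m²·K/W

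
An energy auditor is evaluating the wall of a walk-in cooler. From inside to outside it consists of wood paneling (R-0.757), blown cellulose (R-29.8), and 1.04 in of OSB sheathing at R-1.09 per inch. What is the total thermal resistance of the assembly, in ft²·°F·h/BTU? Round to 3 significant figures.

1.04 × 1.09 = 1.134
R_total = 0.757 + 29.8 + 1.134 = 31.69 ft²·°F·h/BTU

31.7 ft²·°F·h/BTU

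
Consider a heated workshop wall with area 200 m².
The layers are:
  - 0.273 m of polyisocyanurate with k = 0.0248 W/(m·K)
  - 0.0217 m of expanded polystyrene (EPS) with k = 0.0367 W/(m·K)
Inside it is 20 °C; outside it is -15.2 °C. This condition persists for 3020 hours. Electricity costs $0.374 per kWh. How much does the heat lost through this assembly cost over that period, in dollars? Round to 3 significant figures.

0.273/0.0248 = 11.01
0.0217/0.0367 = 0.5913
R_total = 11.01 + 0.5913 = 11.6 m²·K/W
Q = 200 × (20 − (-15.2)) / 11.6 = 606.9 W
E = 606.9 W × 3020 h / 1000 = 1833 kWh
Cost = 1833 × 0.374 = $685.5

686 dollars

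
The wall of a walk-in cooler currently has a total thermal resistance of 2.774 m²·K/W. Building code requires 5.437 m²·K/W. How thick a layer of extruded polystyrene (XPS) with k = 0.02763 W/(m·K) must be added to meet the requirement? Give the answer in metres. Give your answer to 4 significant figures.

0.07358 m

ΔR = 5.437 − 2.774 = 2.663 m²·K/W
L = ΔR × k = 2.663 × 0.02763 = 0.073579 m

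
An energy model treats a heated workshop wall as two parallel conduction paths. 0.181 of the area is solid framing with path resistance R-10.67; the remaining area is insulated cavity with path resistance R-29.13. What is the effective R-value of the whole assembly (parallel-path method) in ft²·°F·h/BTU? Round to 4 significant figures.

U_eff = 0.819/29.13 + 0.181/10.67 = 0.028115 + 0.016963 = 0.045079
R_eff = 1/U_eff = 22.183 ft²·°F·h/BTU

22.18 ft²·°F·h/BTU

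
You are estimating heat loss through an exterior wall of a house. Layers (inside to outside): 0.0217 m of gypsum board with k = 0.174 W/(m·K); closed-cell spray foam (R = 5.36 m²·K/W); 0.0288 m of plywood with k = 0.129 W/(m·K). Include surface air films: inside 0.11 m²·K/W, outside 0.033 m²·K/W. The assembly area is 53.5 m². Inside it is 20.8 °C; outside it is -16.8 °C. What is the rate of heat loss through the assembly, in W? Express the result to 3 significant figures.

0.0217/0.174 = 0.1247
0.0288/0.129 = 0.2233
R_total = 0.11 + 0.1247 + 5.36 + 0.2233 + 0.033 = 5.851 m²·K/W
Q = A·ΔT/R = 53.5 × (20.8 − (-16.8)) / 5.851 = 343.8 W

344 W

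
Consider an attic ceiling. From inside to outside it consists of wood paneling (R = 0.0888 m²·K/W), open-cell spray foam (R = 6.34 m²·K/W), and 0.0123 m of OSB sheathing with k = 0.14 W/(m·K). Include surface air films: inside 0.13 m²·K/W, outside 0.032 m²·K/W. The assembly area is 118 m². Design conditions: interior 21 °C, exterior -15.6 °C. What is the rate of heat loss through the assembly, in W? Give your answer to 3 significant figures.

647 W

0.0123/0.14 = 0.08786
R_total = 0.13 + 0.0888 + 6.34 + 0.08786 + 0.032 = 6.679 m²·K/W
Q = A·ΔT/R = 118 × (21 − (-15.6)) / 6.679 = 646.7 W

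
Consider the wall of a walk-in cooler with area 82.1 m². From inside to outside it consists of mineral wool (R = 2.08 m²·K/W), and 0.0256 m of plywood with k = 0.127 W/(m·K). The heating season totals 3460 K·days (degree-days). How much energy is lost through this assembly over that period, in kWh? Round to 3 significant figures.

2990 kWh

0.0256/0.127 = 0.2016
R_total = 2.08 + 0.2016 = 2.282 m²·K/W
E = A × HDD × 24 / R / 1000 = 82.1 × 3460 × 24 / 2.282 / 1000 = 2988 kWh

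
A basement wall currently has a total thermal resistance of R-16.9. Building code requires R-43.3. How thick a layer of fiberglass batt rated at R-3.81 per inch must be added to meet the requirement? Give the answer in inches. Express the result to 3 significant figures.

6.93 in

ΔR = 43.3 − 16.9 = 26.4 ft²·°F·h/BTU
L = ΔR / (R/in) = 26.4/3.81 = 6.929 in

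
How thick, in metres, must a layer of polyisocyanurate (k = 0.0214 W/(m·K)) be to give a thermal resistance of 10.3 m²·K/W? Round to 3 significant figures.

L = R·k = 10.3 × 0.0214 = 0.2204 m

0.220 m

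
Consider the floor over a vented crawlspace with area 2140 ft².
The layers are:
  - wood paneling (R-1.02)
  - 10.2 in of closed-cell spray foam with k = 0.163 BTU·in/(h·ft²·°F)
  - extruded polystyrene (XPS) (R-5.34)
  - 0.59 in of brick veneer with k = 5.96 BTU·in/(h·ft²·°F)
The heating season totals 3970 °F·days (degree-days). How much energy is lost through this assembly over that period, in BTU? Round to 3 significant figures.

10.2/0.163 = 62.58
0.59/5.96 = 0.09899
R_total = 1.02 + 62.58 + 5.34 + 0.09899 = 69.04 ft²·°F·h/BTU
E = A × HDD × 24 / R = 2140 × 3970 × 24 / 69.04 = 2954000 BTU

2950000 BTU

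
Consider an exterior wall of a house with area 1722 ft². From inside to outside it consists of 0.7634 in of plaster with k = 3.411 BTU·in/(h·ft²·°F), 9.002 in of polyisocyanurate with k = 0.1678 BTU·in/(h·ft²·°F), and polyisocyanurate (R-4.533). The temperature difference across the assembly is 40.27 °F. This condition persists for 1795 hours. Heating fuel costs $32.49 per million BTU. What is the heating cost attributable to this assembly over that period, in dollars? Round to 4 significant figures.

69.24 dollars

0.7634/3.411 = 0.22381
9.002/0.1678 = 53.647
R_total = 0.22381 + 53.647 + 4.533 = 58.404 ft²·°F·h/BTU
Q = 1722 × 40.27 / 58.404 = 1187.3 BTU/h
E = 1187.3 × 1795 = 2131300 BTU
Cost = 2131300/10⁶ × 32.49 = $69.245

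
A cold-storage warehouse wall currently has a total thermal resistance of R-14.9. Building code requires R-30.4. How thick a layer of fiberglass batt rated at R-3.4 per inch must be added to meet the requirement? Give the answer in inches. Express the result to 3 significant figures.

4.56 in

ΔR = 30.4 − 14.9 = 15.5 ft²·°F·h/BTU
L = ΔR / (R/in) = 15.5/3.4 = 4.559 in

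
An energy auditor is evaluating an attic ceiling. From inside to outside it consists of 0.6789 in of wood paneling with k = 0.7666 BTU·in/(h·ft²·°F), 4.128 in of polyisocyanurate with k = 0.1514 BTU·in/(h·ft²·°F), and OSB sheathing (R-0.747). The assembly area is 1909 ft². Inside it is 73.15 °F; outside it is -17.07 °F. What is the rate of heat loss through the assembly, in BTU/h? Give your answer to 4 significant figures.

0.6789/0.7666 = 0.8856
4.128/0.1514 = 27.266
R_total = 0.8856 + 27.266 + 0.747 = 28.898 ft²·°F·h/BTU
Q = A·ΔT/R = 1909 × (73.15 − (-17.07)) / 28.898 = 5959.9 BTU/h

5960 BTU/h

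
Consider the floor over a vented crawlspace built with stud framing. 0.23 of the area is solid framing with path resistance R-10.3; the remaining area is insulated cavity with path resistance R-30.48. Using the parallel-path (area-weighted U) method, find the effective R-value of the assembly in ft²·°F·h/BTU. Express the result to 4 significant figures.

21.01 ft²·°F·h/BTU

U_eff = 0.77/30.48 + 0.23/10.3 = 0.025262 + 0.02233 = 0.047593
R_eff = 1/U_eff = 21.012 ft²·°F·h/BTU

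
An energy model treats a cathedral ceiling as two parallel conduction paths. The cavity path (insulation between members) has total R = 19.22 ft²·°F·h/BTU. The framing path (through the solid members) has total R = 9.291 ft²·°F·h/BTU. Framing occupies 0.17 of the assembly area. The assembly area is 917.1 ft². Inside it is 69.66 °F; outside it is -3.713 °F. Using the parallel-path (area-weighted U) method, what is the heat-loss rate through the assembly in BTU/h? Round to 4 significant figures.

4137 BTU/h

U_eff = 0.83/19.22 + 0.17/9.291 = 0.043184 + 0.018297 = 0.061481
R_eff = 1/U_eff = 16.265 ft²·°F·h/BTU
Q = 917.1 × (69.66 − (-3.713)) / 16.265 = 4137.1 BTU/h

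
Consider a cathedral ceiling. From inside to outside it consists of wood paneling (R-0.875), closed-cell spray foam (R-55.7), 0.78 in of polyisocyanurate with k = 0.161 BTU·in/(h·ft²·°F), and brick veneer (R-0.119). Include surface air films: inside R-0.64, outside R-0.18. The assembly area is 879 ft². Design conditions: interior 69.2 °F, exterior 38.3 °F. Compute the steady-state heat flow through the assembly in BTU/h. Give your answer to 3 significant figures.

436 BTU/h

0.78/0.161 = 4.845
R_total = 0.64 + 0.875 + 55.7 + 4.845 + 0.119 + 0.18 = 62.36 ft²·°F·h/BTU
Q = A·ΔT/R = 879 × (69.2 − 38.3) / 62.36 = 435.6 BTU/h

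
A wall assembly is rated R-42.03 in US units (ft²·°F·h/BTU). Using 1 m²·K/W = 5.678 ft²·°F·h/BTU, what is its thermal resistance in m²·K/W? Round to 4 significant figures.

R_SI = 42.03/5.678 = 7.4023

7.402 m²·K/W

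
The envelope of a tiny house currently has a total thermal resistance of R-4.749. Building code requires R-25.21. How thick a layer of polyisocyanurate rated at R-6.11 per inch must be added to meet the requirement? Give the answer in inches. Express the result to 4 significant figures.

ΔR = 25.21 − 4.749 = 20.461 ft²·°F·h/BTU
L = ΔR / (R/in) = 20.461/6.11 = 3.3488 in

3.349 in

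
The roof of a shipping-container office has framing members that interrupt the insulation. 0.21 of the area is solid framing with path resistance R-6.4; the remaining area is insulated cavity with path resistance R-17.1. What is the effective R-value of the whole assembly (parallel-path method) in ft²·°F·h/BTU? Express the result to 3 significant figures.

12.7 ft²·°F·h/BTU

U_eff = 0.79/17.1 + 0.21/6.4 = 0.0462 + 0.03281 = 0.07901
R_eff = 1/U_eff = 12.66 ft²·°F·h/BTU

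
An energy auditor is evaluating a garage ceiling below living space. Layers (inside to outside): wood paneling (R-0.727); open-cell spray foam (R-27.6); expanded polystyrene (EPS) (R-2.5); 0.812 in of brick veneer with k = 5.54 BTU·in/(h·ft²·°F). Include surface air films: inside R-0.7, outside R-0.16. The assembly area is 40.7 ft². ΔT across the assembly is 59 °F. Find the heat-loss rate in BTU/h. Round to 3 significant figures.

75.4 BTU/h

0.812/5.54 = 0.1466
R_total = 0.7 + 0.727 + 27.6 + 2.5 + 0.1466 + 0.16 = 31.83 ft²·°F·h/BTU
Q = A·ΔT/R = 40.7 × 59 / 31.83 = 75.43 BTU/h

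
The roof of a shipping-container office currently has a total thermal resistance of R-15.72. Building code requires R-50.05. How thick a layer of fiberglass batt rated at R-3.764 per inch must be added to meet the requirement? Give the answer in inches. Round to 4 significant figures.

ΔR = 50.05 − 15.72 = 34.33 ft²·°F·h/BTU
L = ΔR / (R/in) = 34.33/3.764 = 9.1206 in

9.121 in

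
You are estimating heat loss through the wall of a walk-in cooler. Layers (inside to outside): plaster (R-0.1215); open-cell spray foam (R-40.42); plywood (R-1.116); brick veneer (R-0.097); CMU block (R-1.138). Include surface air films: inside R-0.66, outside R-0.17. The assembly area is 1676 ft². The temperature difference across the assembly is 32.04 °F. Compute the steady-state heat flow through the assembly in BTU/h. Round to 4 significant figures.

1228 BTU/h

R_total = 0.66 + 0.1215 + 40.42 + 1.116 + 0.097 + 1.138 + 0.17 = 43.723 ft²·°F·h/BTU
Q = A·ΔT/R = 1676 × 32.04 / 43.723 = 1228.2 BTU/h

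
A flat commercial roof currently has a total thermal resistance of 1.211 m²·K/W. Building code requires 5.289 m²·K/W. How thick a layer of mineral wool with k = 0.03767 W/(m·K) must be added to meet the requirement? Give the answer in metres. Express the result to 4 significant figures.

ΔR = 5.289 − 1.211 = 4.078 m²·K/W
L = ΔR × k = 4.078 × 0.03767 = 0.15362 m

0.1536 m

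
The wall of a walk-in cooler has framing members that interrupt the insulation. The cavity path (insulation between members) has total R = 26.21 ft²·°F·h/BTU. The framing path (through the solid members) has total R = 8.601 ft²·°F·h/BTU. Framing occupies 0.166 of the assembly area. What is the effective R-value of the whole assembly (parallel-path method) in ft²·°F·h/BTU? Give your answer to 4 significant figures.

19.56 ft²·°F·h/BTU

U_eff = 0.834/26.21 + 0.166/8.601 = 0.03182 + 0.0193 = 0.05112
R_eff = 1/U_eff = 19.562 ft²·°F·h/BTU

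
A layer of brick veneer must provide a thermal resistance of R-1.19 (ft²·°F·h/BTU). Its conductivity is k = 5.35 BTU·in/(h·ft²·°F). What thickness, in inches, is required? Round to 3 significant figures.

6.37 in

L = R × k = 1.19 × 5.35 = 6.366 in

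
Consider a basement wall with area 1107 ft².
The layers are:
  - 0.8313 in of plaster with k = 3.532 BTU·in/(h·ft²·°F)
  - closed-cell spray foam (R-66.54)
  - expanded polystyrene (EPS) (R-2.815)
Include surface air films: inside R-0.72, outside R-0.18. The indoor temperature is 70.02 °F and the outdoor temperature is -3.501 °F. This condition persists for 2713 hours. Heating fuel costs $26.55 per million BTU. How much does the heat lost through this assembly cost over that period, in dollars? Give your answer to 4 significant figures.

83.17 dollars

0.8313/3.532 = 0.23536
R_total = 0.72 + 0.23536 + 66.54 + 2.815 + 0.18 = 70.49 ft²·°F·h/BTU
Q = 1107 × (70.02 − (-3.501)) / 70.49 = 1154.6 BTU/h
E = 1154.6 × 2713 = 3132400 BTU
Cost = 3132400/10⁶ × 26.55 = $83.166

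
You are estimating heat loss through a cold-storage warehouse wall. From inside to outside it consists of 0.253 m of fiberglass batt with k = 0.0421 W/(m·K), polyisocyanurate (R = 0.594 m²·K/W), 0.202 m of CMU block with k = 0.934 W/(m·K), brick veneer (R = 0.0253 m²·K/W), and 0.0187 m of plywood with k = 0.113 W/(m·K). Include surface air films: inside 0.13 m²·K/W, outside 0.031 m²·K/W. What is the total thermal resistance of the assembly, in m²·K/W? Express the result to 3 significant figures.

7.17 m²·K/W

0.253/0.0421 = 6.01
0.202/0.934 = 0.2163
0.0187/0.113 = 0.1655
R_total = 0.13 + 6.01 + 0.594 + 0.2163 + 0.0253 + 0.1655 + 0.031 = 7.172 m²·K/W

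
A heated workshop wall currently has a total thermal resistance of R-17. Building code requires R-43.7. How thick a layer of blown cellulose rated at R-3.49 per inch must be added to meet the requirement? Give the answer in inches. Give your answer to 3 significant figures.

ΔR = 43.7 − 17 = 26.7 ft²·°F·h/BTU
L = ΔR / (R/in) = 26.7/3.49 = 7.65 in

7.65 in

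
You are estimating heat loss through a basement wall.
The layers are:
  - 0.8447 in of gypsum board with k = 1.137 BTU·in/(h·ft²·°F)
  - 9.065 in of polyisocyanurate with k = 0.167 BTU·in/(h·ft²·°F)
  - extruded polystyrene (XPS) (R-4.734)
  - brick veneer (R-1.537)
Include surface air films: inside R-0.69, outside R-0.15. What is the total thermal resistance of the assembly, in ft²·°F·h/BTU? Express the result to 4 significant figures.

0.8447/1.137 = 0.74292
9.065/0.167 = 54.281
R_total = 0.69 + 0.74292 + 54.281 + 4.734 + 1.537 + 0.15 = 62.135 ft²·°F·h/BTU

62.14 ft²·°F·h/BTU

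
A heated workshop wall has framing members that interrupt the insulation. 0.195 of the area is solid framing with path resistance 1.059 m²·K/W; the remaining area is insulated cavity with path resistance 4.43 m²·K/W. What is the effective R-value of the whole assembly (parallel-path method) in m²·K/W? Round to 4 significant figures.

U_eff = 0.805/4.43 + 0.195/1.059 = 0.18172 + 0.18414 = 0.36585
R_eff = 1/U_eff = 2.7333 m²·K/W

2.733 m²·K/W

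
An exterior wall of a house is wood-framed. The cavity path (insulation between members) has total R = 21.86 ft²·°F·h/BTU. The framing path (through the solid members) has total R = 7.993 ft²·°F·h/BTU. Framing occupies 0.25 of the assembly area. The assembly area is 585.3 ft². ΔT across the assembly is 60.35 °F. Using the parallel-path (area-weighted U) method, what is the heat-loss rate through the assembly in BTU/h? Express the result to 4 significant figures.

2317 BTU/h

U_eff = 0.75/21.86 + 0.25/7.993 = 0.034309 + 0.031277 = 0.065587
R_eff = 1/U_eff = 15.247 ft²·°F·h/BTU
Q = 585.3 × 60.35 / 15.247 = 2316.7 BTU/h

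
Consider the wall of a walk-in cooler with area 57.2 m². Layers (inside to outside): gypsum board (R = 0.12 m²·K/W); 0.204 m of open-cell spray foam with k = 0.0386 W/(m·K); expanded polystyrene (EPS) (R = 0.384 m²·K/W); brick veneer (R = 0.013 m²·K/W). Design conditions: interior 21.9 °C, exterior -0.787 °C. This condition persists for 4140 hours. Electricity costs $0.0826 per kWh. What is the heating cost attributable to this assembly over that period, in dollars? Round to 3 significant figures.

76.5 dollars

0.204/0.0386 = 5.285
R_total = 0.12 + 5.285 + 0.384 + 0.013 = 5.802 m²·K/W
Q = 57.2 × (21.9 − (-0.787)) / 5.802 = 223.7 W
E = 223.7 W × 4140 h / 1000 = 926 kWh
Cost = 926 × 0.0826 = $76.49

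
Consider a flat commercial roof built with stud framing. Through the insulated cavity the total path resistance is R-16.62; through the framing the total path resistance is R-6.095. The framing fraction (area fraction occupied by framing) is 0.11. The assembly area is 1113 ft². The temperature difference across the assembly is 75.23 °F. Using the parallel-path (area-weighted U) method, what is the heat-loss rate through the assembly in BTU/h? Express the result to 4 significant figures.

U_eff = 0.89/16.62 + 0.11/6.095 = 0.05355 + 0.018048 = 0.071598
R_eff = 1/U_eff = 13.967 ft²·°F·h/BTU
Q = 1113 × 75.23 / 13.967 = 5994.9 BTU/h

5995 BTU/h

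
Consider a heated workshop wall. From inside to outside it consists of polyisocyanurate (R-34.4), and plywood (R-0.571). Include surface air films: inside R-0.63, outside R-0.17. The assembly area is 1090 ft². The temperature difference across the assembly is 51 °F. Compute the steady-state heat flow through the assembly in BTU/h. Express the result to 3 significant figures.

1550 BTU/h

R_total = 0.63 + 34.4 + 0.571 + 0.17 = 35.77 ft²·°F·h/BTU
Q = A·ΔT/R = 1090 × 51 / 35.77 = 1554 BTU/h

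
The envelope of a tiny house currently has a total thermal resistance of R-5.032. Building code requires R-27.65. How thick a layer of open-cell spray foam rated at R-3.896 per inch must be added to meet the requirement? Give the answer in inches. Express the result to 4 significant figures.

ΔR = 27.65 − 5.032 = 22.618 ft²·°F·h/BTU
L = ΔR / (R/in) = 22.618/3.896 = 5.8054 in

5.805 in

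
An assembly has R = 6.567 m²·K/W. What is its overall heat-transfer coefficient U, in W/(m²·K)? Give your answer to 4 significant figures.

U = 1/R = 1/6.567 = 0.15228

0.1523 W/(m²·K)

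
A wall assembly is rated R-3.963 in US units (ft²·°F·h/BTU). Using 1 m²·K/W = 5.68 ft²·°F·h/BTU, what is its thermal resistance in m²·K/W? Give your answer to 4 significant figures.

0.6977 m²·K/W

R_SI = 3.963/5.68 = 0.69771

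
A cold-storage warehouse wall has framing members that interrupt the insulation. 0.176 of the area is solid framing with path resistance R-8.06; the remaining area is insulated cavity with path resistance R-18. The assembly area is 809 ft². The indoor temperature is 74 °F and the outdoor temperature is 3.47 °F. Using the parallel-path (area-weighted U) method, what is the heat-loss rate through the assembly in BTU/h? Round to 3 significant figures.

U_eff = 0.824/18 + 0.176/8.06 = 0.04578 + 0.02184 = 0.06761
R_eff = 1/U_eff = 14.79 ft²·°F·h/BTU
Q = 809 × (74 − 3.47) / 14.79 = 3858 BTU/h

3860 BTU/h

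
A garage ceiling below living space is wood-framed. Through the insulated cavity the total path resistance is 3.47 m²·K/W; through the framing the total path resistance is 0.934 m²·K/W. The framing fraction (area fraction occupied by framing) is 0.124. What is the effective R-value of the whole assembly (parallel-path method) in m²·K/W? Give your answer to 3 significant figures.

U_eff = 0.876/3.47 + 0.124/0.934 = 0.2524 + 0.1328 = 0.3852
R_eff = 1/U_eff = 2.596 m²·K/W

2.60 m²·K/W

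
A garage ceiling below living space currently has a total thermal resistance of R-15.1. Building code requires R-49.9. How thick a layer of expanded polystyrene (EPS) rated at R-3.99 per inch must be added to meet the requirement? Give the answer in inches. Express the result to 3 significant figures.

8.72 in

ΔR = 49.9 − 15.1 = 34.8 ft²·°F·h/BTU
L = ΔR / (R/in) = 34.8/3.99 = 8.722 in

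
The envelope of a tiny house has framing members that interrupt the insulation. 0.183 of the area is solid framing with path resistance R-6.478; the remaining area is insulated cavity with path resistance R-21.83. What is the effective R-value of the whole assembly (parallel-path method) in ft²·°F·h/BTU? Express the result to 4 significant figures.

15.23 ft²·°F·h/BTU

U_eff = 0.817/21.83 + 0.183/6.478 = 0.037426 + 0.028249 = 0.065675
R_eff = 1/U_eff = 15.226 ft²·°F·h/BTU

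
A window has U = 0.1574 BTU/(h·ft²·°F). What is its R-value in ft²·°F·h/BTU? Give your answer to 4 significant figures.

6.353 ft²·°F·h/BTU

R = 1/U = 1/0.1574 = 6.3532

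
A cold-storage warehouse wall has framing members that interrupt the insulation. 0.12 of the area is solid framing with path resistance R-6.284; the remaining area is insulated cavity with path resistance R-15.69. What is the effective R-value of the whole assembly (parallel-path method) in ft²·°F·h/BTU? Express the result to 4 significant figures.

13.30 ft²·°F·h/BTU

U_eff = 0.88/15.69 + 0.12/6.284 = 0.056087 + 0.019096 = 0.075183
R_eff = 1/U_eff = 13.301 ft²·°F·h/BTU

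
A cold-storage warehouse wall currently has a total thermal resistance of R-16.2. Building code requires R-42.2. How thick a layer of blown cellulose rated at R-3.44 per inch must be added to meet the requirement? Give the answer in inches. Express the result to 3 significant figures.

ΔR = 42.2 − 16.2 = 26 ft²·°F·h/BTU
L = ΔR / (R/in) = 26/3.44 = 7.558 in

7.56 in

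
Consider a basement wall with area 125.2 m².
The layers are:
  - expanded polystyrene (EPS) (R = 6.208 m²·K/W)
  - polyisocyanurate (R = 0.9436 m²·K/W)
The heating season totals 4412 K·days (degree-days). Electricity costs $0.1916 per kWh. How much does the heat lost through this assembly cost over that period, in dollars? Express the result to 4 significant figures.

355.2 dollars

R_total = 6.208 + 0.9436 = 7.1516 m²·K/W
E = A × HDD × 24 / R / 1000 = 125.2 × 4412 × 24 / 7.1516 / 1000 = 1853.7 kWh
Cost = 1853.7 × 0.1916 = $355.18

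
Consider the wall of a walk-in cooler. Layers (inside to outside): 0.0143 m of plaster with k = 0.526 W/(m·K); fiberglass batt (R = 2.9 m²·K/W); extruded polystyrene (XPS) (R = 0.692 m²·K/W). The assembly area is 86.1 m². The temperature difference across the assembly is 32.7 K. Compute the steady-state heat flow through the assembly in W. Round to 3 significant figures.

778 W

0.0143/0.526 = 0.02719
R_total = 0.02719 + 2.9 + 0.692 = 3.619 m²·K/W
Q = A·ΔT/R = 86.1 × 32.7 / 3.619 = 777.9 W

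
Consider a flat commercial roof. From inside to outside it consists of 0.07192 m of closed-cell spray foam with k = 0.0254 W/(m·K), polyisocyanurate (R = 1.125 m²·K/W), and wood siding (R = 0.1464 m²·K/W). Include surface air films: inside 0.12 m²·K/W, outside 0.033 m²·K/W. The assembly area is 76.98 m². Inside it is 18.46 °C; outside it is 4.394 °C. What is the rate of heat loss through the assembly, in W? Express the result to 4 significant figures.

254.4 W

0.07192/0.0254 = 2.8315
R_total = 0.12 + 2.8315 + 1.125 + 0.1464 + 0.033 = 4.2559 m²·K/W
Q = A·ΔT/R = 76.98 × (18.46 − 4.394) / 4.2559 = 254.42 W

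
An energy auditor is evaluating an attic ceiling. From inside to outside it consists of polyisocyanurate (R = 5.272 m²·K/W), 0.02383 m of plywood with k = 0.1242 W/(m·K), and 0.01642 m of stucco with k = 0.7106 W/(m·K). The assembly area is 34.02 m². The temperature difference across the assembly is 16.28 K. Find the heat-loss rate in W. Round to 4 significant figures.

0.02383/0.1242 = 0.19187
0.01642/0.7106 = 0.023107
R_total = 5.272 + 0.19187 + 0.023107 = 5.487 m²·K/W
Q = A·ΔT/R = 34.02 × 16.28 / 5.487 = 100.94 W

100.9 W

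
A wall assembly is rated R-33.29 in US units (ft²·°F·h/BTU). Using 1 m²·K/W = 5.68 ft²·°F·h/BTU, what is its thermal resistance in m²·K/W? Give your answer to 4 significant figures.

5.861 m²·K/W

R_SI = 33.29/5.68 = 5.8609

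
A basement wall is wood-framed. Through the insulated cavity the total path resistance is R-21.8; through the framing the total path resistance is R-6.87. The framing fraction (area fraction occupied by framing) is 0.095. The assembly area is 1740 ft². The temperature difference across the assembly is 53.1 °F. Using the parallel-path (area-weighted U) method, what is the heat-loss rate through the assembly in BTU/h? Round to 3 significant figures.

U_eff = 0.905/21.8 + 0.095/6.87 = 0.04151 + 0.01383 = 0.05534
R_eff = 1/U_eff = 18.07 ft²·°F·h/BTU
Q = 1740 × 53.1 / 18.07 = 5113 BTU/h

5110 BTU/h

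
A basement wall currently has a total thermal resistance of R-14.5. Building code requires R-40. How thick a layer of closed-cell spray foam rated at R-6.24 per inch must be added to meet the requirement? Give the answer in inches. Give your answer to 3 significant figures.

ΔR = 40 − 14.5 = 25.5 ft²·°F·h/BTU
L = ΔR / (R/in) = 25.5/6.24 = 4.087 in

4.09 in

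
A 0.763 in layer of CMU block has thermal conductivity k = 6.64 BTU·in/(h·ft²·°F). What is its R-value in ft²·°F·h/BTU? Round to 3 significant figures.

R = L/k = 0.763/6.64 = 0.1149 ft²·°F·h/BTU

0.115 ft²·°F·h/BTU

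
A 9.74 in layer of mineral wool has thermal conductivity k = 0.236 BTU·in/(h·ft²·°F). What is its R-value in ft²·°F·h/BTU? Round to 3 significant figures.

41.3 ft²·°F·h/BTU

R = L/k = 9.74/0.236 = 41.27 ft²·°F·h/BTU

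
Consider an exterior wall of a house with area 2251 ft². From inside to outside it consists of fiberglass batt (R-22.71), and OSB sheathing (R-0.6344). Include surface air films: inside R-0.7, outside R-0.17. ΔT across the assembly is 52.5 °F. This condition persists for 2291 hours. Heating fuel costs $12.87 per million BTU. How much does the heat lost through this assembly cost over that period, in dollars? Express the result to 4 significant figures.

143.9 dollars

R_total = 0.7 + 22.71 + 0.6344 + 0.17 = 24.214 ft²·°F·h/BTU
Q = 2251 × 52.5 / 24.214 = 4880.5 BTU/h
E = 4880.5 × 2291 = 11181000 BTU
Cost = 11181000/10⁶ × 12.87 = $143.9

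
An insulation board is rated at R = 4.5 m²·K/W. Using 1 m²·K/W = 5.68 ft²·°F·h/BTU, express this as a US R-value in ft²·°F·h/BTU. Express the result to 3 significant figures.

25.6 ft²·°F·h/BTU

R_US = 4.5 × 5.68 = 25.56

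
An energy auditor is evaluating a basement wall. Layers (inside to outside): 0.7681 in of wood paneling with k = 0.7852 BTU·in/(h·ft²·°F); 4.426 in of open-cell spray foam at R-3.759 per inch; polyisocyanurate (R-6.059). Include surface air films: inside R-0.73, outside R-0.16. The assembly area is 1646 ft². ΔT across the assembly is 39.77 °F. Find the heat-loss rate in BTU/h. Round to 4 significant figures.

2665 BTU/h

0.7681/0.7852 = 0.97822
4.426 × 3.759 = 16.637
R_total = 0.73 + 0.97822 + 16.637 + 6.059 + 0.16 = 24.565 ft²·°F·h/BTU
Q = A·ΔT/R = 1646 × 39.77 / 24.565 = 2664.9 BTU/h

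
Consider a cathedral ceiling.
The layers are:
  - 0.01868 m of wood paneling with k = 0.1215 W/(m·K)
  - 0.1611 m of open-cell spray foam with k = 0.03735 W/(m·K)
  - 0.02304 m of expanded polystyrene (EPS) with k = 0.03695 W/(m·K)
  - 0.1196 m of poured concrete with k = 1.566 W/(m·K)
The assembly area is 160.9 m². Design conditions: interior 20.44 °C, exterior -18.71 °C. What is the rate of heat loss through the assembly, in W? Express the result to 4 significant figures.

0.01868/0.1215 = 0.15374
0.1611/0.03735 = 4.3133
0.02304/0.03695 = 0.62355
0.1196/1.566 = 0.076373
R_total = 0.15374 + 4.3133 + 0.62355 + 0.076373 = 5.1669 m²·K/W
Q = A·ΔT/R = 160.9 × (20.44 − (-18.71)) / 5.1669 = 1219.1 W

1219 W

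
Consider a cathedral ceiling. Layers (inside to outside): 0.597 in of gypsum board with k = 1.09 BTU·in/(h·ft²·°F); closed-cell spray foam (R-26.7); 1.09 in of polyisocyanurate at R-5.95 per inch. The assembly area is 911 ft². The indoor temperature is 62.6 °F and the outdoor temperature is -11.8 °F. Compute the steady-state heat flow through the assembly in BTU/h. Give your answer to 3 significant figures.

2010 BTU/h

0.597/1.09 = 0.5477
1.09 × 5.95 = 6.486
R_total = 0.5477 + 26.7 + 6.486 = 33.73 ft²·°F·h/BTU
Q = A·ΔT/R = 911 × (62.6 − (-11.8)) / 33.73 = 2009 BTU/h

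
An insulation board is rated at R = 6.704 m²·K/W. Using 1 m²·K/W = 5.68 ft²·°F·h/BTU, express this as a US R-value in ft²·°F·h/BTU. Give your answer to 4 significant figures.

R_US = 6.704 × 5.68 = 38.079

38.08 ft²·°F·h/BTU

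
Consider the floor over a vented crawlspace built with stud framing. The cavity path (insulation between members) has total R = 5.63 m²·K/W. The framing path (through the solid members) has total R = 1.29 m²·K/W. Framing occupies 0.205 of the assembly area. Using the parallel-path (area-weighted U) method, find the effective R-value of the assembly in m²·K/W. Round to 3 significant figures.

3.33 m²·K/W

U_eff = 0.795/5.63 + 0.205/1.29 = 0.1412 + 0.1589 = 0.3001
R_eff = 1/U_eff = 3.332 m²·K/W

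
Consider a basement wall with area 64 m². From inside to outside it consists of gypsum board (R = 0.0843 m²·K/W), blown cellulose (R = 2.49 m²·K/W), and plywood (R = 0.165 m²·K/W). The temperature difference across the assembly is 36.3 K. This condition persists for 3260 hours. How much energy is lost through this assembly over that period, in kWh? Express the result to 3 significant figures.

2760 kWh

R_total = 0.0843 + 2.49 + 0.165 = 2.739 m²·K/W
Q = 64 × 36.3 / 2.739 = 848.1 W
E = 848.1 W × 3260 h / 1000 = 2765 kWh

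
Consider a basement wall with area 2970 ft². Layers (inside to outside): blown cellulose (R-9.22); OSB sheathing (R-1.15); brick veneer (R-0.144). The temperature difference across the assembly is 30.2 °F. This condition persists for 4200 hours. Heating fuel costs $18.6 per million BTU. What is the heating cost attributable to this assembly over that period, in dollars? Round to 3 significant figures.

666 dollars

R_total = 9.22 + 1.15 + 0.144 = 10.51 ft²·°F·h/BTU
Q = 2970 × 30.2 / 10.51 = 8531 BTU/h
E = 8531 × 4200 = 35830000 BTU
Cost = 35830000/10⁶ × 18.6 = $666.4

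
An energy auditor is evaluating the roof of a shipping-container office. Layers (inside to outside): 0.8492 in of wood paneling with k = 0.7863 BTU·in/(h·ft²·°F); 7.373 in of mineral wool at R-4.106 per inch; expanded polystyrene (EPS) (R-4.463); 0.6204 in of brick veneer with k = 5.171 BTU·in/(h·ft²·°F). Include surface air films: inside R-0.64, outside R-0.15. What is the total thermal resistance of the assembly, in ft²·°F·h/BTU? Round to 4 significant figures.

36.73 ft²·°F·h/BTU

0.8492/0.7863 = 1.08
7.373 × 4.106 = 30.274
0.6204/5.171 = 0.11998
R_total = 0.64 + 1.08 + 30.274 + 4.463 + 0.11998 + 0.15 = 36.727 ft²·°F·h/BTU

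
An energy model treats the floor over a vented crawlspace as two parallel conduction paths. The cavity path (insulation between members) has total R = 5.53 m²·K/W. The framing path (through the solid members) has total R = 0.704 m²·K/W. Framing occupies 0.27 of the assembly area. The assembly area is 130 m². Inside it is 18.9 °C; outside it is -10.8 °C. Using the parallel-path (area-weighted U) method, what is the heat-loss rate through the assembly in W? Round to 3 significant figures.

1990 W

U_eff = 0.73/5.53 + 0.27/0.704 = 0.132 + 0.3835 = 0.5155
R_eff = 1/U_eff = 1.94 m²·K/W
Q = 130 × (18.9 − (-10.8)) / 1.94 = 1990 W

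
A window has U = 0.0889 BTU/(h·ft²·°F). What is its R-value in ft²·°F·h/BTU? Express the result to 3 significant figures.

11.2 ft²·°F·h/BTU

R = 1/U = 1/0.0889 = 11.25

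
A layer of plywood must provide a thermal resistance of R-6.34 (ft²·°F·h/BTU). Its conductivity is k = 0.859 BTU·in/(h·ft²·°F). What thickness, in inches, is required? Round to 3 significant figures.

5.45 in

L = R × k = 6.34 × 0.859 = 5.446 in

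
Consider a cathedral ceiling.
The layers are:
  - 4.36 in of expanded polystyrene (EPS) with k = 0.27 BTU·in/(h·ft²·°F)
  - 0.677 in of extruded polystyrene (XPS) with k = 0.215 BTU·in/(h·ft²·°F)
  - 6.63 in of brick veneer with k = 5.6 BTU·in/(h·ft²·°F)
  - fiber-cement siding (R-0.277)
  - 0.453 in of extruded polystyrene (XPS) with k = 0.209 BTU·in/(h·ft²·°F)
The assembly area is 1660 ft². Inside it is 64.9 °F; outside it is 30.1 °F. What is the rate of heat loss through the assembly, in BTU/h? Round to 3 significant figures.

2520 BTU/h

4.36/0.27 = 16.15
0.677/0.215 = 3.149
6.63/5.6 = 1.184
0.453/0.209 = 2.167
R_total = 16.15 + 3.149 + 1.184 + 0.277 + 2.167 = 22.93 ft²·°F·h/BTU
Q = A·ΔT/R = 1660 × (64.9 − 30.1) / 22.93 = 2520 BTU/h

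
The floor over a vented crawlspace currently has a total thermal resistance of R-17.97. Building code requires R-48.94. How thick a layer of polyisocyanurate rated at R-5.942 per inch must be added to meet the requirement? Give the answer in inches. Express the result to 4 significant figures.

ΔR = 48.94 − 17.97 = 30.97 ft²·°F·h/BTU
L = ΔR / (R/in) = 30.97/5.942 = 5.212 in

5.212 in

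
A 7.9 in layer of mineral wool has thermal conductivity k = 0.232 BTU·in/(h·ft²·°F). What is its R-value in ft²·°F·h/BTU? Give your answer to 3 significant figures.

34.1 ft²·°F·h/BTU

R = L/k = 7.9/0.232 = 34.05 ft²·°F·h/BTU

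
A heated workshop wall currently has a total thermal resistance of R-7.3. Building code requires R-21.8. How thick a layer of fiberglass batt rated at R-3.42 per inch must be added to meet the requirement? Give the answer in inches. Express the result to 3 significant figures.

ΔR = 21.8 − 7.3 = 14.5 ft²·°F·h/BTU
L = ΔR / (R/in) = 14.5/3.42 = 4.24 in

4.24 in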